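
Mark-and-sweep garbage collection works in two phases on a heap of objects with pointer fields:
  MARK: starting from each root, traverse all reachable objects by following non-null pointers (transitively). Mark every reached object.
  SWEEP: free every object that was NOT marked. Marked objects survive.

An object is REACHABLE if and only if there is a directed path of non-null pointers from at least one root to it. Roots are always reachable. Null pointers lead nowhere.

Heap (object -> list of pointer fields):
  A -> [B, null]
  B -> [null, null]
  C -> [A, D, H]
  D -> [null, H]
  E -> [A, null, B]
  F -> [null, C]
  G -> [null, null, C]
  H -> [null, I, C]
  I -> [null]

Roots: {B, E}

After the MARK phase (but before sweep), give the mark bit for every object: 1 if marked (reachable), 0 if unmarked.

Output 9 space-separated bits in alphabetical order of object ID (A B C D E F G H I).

Roots: B E
Mark B: refs=null null, marked=B
Mark E: refs=A null B, marked=B E
Mark A: refs=B null, marked=A B E
Unmarked (collected): C D F G H I

Answer: 1 1 0 0 1 0 0 0 0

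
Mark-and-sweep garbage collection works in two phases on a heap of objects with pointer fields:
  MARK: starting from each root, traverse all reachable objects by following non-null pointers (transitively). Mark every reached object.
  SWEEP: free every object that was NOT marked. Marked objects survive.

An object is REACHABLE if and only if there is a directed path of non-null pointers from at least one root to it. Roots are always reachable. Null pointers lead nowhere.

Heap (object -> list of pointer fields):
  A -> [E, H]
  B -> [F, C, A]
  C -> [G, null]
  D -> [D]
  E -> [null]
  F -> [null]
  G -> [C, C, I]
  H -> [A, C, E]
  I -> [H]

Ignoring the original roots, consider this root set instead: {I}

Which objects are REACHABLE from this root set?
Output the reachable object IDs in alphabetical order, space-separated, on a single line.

Roots: I
Mark I: refs=H, marked=I
Mark H: refs=A C E, marked=H I
Mark A: refs=E H, marked=A H I
Mark C: refs=G null, marked=A C H I
Mark E: refs=null, marked=A C E H I
Mark G: refs=C C I, marked=A C E G H I
Unmarked (collected): B D F

Answer: A C E G H I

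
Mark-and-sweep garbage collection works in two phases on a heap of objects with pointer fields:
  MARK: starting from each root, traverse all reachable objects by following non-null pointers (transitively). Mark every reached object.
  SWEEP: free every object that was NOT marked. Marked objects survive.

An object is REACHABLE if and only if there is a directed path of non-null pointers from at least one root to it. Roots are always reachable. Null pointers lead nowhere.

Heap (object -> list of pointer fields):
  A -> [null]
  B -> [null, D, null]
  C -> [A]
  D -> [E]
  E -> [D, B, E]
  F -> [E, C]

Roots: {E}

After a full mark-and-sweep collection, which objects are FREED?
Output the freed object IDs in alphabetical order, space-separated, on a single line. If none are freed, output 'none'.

Roots: E
Mark E: refs=D B E, marked=E
Mark D: refs=E, marked=D E
Mark B: refs=null D null, marked=B D E
Unmarked (collected): A C F

Answer: A C F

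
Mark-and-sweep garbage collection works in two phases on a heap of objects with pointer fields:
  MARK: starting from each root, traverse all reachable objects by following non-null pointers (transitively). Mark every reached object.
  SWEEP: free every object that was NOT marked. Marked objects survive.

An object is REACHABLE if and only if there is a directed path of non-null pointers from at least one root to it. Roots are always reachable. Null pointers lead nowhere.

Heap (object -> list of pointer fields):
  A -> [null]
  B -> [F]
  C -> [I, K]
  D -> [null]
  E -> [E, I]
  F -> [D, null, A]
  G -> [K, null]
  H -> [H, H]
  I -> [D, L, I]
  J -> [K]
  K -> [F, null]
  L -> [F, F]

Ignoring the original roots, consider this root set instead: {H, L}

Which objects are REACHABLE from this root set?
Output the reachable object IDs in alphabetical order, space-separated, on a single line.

Answer: A D F H L

Derivation:
Roots: H L
Mark H: refs=H H, marked=H
Mark L: refs=F F, marked=H L
Mark F: refs=D null A, marked=F H L
Mark D: refs=null, marked=D F H L
Mark A: refs=null, marked=A D F H L
Unmarked (collected): B C E G I J K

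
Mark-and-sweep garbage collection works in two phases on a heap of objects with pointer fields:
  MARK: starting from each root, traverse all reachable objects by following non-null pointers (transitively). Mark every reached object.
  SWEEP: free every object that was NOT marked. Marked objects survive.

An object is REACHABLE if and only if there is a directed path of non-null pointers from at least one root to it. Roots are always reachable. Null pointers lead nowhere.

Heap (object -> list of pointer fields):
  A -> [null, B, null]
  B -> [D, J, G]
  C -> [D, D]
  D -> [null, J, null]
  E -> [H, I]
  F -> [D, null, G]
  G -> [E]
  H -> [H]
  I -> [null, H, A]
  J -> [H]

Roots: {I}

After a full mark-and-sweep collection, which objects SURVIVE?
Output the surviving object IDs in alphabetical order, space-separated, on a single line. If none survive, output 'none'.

Answer: A B D E G H I J

Derivation:
Roots: I
Mark I: refs=null H A, marked=I
Mark H: refs=H, marked=H I
Mark A: refs=null B null, marked=A H I
Mark B: refs=D J G, marked=A B H I
Mark D: refs=null J null, marked=A B D H I
Mark J: refs=H, marked=A B D H I J
Mark G: refs=E, marked=A B D G H I J
Mark E: refs=H I, marked=A B D E G H I J
Unmarked (collected): C F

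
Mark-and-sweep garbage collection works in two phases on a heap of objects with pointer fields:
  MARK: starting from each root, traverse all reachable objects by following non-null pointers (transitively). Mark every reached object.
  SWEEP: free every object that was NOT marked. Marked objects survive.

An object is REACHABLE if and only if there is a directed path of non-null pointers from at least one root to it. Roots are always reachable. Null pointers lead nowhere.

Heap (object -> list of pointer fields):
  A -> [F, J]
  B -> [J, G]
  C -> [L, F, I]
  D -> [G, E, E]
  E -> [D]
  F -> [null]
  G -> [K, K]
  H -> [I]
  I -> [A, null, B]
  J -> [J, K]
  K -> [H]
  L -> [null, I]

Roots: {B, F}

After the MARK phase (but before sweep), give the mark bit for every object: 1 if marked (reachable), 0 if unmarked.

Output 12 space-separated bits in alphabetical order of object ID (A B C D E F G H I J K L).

Roots: B F
Mark B: refs=J G, marked=B
Mark F: refs=null, marked=B F
Mark J: refs=J K, marked=B F J
Mark G: refs=K K, marked=B F G J
Mark K: refs=H, marked=B F G J K
Mark H: refs=I, marked=B F G H J K
Mark I: refs=A null B, marked=B F G H I J K
Mark A: refs=F J, marked=A B F G H I J K
Unmarked (collected): C D E L

Answer: 1 1 0 0 0 1 1 1 1 1 1 0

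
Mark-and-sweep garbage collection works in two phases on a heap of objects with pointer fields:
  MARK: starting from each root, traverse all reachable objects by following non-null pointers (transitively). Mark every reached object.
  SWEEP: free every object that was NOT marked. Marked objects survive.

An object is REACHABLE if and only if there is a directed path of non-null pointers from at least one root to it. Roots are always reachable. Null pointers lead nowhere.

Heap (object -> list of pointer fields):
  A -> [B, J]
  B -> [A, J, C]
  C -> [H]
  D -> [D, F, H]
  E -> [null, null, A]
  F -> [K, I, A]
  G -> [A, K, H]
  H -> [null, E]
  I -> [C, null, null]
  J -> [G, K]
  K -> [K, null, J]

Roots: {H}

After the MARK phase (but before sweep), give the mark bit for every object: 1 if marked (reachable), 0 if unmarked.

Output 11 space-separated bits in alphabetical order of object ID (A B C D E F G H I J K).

Answer: 1 1 1 0 1 0 1 1 0 1 1

Derivation:
Roots: H
Mark H: refs=null E, marked=H
Mark E: refs=null null A, marked=E H
Mark A: refs=B J, marked=A E H
Mark B: refs=A J C, marked=A B E H
Mark J: refs=G K, marked=A B E H J
Mark C: refs=H, marked=A B C E H J
Mark G: refs=A K H, marked=A B C E G H J
Mark K: refs=K null J, marked=A B C E G H J K
Unmarked (collected): D F I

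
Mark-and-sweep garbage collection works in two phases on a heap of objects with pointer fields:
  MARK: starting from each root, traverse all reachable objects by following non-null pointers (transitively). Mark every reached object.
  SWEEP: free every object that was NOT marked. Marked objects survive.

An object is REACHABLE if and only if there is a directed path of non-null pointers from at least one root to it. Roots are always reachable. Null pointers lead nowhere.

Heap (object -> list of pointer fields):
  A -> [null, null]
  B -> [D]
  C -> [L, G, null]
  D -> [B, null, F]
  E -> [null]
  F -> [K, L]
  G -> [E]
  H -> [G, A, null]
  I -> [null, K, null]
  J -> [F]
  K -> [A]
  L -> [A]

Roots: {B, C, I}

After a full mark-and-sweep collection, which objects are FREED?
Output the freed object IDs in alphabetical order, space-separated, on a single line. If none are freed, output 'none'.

Roots: B C I
Mark B: refs=D, marked=B
Mark C: refs=L G null, marked=B C
Mark I: refs=null K null, marked=B C I
Mark D: refs=B null F, marked=B C D I
Mark L: refs=A, marked=B C D I L
Mark G: refs=E, marked=B C D G I L
Mark K: refs=A, marked=B C D G I K L
Mark F: refs=K L, marked=B C D F G I K L
Mark A: refs=null null, marked=A B C D F G I K L
Mark E: refs=null, marked=A B C D E F G I K L
Unmarked (collected): H J

Answer: H J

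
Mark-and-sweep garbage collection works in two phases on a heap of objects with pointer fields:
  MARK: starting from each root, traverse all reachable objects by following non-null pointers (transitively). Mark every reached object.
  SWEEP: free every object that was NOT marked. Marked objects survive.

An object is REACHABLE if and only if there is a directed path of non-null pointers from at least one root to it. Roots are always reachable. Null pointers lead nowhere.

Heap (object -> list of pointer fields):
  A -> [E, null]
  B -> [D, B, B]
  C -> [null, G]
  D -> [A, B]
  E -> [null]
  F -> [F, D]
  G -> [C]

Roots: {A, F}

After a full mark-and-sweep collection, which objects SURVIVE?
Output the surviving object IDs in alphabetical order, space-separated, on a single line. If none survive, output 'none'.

Roots: A F
Mark A: refs=E null, marked=A
Mark F: refs=F D, marked=A F
Mark E: refs=null, marked=A E F
Mark D: refs=A B, marked=A D E F
Mark B: refs=D B B, marked=A B D E F
Unmarked (collected): C G

Answer: A B D E F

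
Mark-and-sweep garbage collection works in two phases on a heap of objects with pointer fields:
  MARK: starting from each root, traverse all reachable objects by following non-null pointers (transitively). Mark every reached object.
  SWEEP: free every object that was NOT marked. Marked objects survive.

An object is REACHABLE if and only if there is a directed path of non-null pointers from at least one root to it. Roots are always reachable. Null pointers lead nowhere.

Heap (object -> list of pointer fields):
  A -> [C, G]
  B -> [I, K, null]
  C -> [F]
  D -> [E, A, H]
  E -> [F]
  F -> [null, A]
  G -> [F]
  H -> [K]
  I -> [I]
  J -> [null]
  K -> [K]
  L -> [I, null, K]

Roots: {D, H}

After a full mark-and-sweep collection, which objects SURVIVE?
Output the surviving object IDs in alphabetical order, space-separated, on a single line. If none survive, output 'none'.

Roots: D H
Mark D: refs=E A H, marked=D
Mark H: refs=K, marked=D H
Mark E: refs=F, marked=D E H
Mark A: refs=C G, marked=A D E H
Mark K: refs=K, marked=A D E H K
Mark F: refs=null A, marked=A D E F H K
Mark C: refs=F, marked=A C D E F H K
Mark G: refs=F, marked=A C D E F G H K
Unmarked (collected): B I J L

Answer: A C D E F G H K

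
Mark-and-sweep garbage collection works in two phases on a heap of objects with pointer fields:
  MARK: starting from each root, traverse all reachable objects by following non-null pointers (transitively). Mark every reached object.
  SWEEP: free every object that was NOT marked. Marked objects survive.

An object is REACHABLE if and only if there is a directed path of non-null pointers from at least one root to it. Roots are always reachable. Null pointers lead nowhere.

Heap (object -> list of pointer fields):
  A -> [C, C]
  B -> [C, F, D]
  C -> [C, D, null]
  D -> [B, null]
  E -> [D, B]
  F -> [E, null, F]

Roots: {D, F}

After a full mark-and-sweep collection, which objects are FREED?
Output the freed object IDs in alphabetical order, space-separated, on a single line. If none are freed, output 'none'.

Roots: D F
Mark D: refs=B null, marked=D
Mark F: refs=E null F, marked=D F
Mark B: refs=C F D, marked=B D F
Mark E: refs=D B, marked=B D E F
Mark C: refs=C D null, marked=B C D E F
Unmarked (collected): A

Answer: A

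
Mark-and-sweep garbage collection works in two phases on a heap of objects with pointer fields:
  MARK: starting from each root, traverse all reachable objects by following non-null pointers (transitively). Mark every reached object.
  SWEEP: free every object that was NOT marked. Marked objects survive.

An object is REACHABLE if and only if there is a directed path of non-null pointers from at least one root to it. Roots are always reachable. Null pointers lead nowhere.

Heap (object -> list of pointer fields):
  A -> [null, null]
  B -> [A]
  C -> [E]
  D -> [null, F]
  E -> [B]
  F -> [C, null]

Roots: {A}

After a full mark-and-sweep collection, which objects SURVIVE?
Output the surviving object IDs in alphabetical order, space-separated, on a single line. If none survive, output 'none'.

Answer: A

Derivation:
Roots: A
Mark A: refs=null null, marked=A
Unmarked (collected): B C D E F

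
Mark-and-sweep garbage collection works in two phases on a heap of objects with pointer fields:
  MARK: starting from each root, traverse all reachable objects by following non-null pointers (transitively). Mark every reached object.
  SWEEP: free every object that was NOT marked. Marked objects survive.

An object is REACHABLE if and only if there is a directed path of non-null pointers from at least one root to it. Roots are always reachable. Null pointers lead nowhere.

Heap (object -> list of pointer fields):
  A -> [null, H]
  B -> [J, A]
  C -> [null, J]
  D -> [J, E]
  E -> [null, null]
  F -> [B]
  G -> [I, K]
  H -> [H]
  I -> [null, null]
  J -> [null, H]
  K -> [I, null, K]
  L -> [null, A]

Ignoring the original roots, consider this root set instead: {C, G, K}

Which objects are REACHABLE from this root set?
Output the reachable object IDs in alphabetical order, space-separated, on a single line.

Roots: C G K
Mark C: refs=null J, marked=C
Mark G: refs=I K, marked=C G
Mark K: refs=I null K, marked=C G K
Mark J: refs=null H, marked=C G J K
Mark I: refs=null null, marked=C G I J K
Mark H: refs=H, marked=C G H I J K
Unmarked (collected): A B D E F L

Answer: C G H I J K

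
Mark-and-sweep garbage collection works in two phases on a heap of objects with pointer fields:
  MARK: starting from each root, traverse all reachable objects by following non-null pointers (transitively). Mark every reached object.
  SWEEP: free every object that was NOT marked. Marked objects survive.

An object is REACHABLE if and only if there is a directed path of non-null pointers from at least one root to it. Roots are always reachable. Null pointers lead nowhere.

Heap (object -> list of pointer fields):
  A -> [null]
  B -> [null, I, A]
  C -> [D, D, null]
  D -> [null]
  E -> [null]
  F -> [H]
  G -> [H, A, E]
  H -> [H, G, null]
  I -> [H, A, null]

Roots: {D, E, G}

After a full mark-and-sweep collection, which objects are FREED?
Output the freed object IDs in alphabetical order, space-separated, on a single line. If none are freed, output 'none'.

Roots: D E G
Mark D: refs=null, marked=D
Mark E: refs=null, marked=D E
Mark G: refs=H A E, marked=D E G
Mark H: refs=H G null, marked=D E G H
Mark A: refs=null, marked=A D E G H
Unmarked (collected): B C F I

Answer: B C F I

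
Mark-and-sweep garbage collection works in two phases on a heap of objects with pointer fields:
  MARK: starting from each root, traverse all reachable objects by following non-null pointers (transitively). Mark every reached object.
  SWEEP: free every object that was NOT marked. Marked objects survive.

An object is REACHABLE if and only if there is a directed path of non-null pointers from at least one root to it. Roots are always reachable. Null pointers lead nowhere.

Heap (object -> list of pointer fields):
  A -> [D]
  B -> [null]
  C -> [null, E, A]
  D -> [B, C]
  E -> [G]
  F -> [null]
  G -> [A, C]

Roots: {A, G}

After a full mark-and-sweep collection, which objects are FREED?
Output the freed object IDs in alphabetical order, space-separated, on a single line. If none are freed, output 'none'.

Roots: A G
Mark A: refs=D, marked=A
Mark G: refs=A C, marked=A G
Mark D: refs=B C, marked=A D G
Mark C: refs=null E A, marked=A C D G
Mark B: refs=null, marked=A B C D G
Mark E: refs=G, marked=A B C D E G
Unmarked (collected): F

Answer: F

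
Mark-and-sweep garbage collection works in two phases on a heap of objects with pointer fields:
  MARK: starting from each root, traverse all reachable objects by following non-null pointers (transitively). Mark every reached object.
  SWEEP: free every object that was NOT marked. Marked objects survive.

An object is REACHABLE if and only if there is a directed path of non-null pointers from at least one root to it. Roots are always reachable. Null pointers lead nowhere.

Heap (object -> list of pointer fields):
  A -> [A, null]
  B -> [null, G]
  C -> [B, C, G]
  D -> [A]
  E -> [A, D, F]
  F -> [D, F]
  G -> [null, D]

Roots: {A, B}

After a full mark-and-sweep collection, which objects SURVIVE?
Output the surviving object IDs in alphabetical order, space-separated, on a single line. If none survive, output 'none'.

Answer: A B D G

Derivation:
Roots: A B
Mark A: refs=A null, marked=A
Mark B: refs=null G, marked=A B
Mark G: refs=null D, marked=A B G
Mark D: refs=A, marked=A B D G
Unmarked (collected): C E F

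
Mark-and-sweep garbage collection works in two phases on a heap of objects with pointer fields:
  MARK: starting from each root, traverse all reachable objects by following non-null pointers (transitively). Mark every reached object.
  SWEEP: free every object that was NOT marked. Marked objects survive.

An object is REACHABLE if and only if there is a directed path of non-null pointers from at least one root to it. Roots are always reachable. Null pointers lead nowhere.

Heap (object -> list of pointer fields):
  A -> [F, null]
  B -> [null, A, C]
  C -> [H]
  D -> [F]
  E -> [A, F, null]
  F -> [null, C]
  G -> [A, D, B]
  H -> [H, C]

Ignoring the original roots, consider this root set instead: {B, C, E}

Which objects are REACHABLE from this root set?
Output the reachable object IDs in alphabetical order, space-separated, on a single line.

Roots: B C E
Mark B: refs=null A C, marked=B
Mark C: refs=H, marked=B C
Mark E: refs=A F null, marked=B C E
Mark A: refs=F null, marked=A B C E
Mark H: refs=H C, marked=A B C E H
Mark F: refs=null C, marked=A B C E F H
Unmarked (collected): D G

Answer: A B C E F H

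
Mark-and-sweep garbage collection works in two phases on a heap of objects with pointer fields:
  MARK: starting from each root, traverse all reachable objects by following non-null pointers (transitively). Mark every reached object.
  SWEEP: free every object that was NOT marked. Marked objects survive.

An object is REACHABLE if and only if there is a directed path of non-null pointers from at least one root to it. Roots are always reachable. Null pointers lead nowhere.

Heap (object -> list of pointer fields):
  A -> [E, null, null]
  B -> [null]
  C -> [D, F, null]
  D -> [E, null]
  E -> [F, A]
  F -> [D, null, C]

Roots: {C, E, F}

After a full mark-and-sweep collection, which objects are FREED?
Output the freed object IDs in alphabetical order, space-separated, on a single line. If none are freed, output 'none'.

Roots: C E F
Mark C: refs=D F null, marked=C
Mark E: refs=F A, marked=C E
Mark F: refs=D null C, marked=C E F
Mark D: refs=E null, marked=C D E F
Mark A: refs=E null null, marked=A C D E F
Unmarked (collected): B

Answer: B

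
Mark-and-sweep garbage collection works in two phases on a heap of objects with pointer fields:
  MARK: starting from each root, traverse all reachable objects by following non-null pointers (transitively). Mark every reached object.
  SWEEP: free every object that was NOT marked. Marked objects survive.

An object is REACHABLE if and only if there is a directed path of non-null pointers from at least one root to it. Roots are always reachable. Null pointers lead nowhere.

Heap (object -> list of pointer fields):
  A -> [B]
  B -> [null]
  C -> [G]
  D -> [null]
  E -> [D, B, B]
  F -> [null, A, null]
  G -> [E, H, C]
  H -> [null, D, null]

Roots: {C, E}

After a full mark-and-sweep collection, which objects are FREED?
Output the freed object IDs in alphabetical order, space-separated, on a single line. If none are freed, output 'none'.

Answer: A F

Derivation:
Roots: C E
Mark C: refs=G, marked=C
Mark E: refs=D B B, marked=C E
Mark G: refs=E H C, marked=C E G
Mark D: refs=null, marked=C D E G
Mark B: refs=null, marked=B C D E G
Mark H: refs=null D null, marked=B C D E G H
Unmarked (collected): A F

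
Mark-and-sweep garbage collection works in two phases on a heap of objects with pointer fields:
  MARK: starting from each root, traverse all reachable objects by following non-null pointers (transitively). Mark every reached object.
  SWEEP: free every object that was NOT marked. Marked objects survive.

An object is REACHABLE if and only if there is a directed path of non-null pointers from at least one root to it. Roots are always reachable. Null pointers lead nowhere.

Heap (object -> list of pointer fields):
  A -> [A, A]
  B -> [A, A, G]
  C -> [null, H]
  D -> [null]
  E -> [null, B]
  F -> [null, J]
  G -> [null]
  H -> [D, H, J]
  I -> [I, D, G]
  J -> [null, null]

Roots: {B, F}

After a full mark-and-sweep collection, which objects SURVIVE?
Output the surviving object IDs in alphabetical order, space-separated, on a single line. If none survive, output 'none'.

Answer: A B F G J

Derivation:
Roots: B F
Mark B: refs=A A G, marked=B
Mark F: refs=null J, marked=B F
Mark A: refs=A A, marked=A B F
Mark G: refs=null, marked=A B F G
Mark J: refs=null null, marked=A B F G J
Unmarked (collected): C D E H I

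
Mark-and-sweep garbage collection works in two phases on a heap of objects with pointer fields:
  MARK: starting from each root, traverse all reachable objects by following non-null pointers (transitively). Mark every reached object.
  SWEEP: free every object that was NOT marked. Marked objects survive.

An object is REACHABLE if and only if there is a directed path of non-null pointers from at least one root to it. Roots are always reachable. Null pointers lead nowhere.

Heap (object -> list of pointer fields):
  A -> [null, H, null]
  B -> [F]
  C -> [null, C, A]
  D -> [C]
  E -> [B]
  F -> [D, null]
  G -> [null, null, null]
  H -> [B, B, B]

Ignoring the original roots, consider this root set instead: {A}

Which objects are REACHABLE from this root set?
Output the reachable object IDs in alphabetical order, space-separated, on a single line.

Answer: A B C D F H

Derivation:
Roots: A
Mark A: refs=null H null, marked=A
Mark H: refs=B B B, marked=A H
Mark B: refs=F, marked=A B H
Mark F: refs=D null, marked=A B F H
Mark D: refs=C, marked=A B D F H
Mark C: refs=null C A, marked=A B C D F H
Unmarked (collected): E G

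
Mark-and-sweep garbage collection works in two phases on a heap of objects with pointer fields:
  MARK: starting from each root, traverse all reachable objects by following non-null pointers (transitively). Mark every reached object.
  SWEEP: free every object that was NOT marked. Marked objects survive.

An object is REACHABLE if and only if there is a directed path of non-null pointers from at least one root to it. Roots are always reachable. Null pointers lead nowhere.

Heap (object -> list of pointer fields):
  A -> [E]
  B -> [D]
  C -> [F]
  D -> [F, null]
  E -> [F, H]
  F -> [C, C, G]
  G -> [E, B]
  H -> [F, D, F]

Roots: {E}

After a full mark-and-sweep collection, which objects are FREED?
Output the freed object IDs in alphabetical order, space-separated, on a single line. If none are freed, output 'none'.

Answer: A

Derivation:
Roots: E
Mark E: refs=F H, marked=E
Mark F: refs=C C G, marked=E F
Mark H: refs=F D F, marked=E F H
Mark C: refs=F, marked=C E F H
Mark G: refs=E B, marked=C E F G H
Mark D: refs=F null, marked=C D E F G H
Mark B: refs=D, marked=B C D E F G H
Unmarked (collected): A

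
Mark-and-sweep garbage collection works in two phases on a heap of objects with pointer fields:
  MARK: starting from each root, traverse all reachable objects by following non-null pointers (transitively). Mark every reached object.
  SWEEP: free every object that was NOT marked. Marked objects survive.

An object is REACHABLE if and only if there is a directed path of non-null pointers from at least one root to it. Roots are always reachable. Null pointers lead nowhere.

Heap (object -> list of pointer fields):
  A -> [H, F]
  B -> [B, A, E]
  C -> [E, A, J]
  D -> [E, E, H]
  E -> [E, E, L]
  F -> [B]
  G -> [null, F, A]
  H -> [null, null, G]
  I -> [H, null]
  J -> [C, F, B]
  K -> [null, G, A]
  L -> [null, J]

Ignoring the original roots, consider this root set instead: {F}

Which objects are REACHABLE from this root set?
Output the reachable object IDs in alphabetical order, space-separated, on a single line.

Roots: F
Mark F: refs=B, marked=F
Mark B: refs=B A E, marked=B F
Mark A: refs=H F, marked=A B F
Mark E: refs=E E L, marked=A B E F
Mark H: refs=null null G, marked=A B E F H
Mark L: refs=null J, marked=A B E F H L
Mark G: refs=null F A, marked=A B E F G H L
Mark J: refs=C F B, marked=A B E F G H J L
Mark C: refs=E A J, marked=A B C E F G H J L
Unmarked (collected): D I K

Answer: A B C E F G H J L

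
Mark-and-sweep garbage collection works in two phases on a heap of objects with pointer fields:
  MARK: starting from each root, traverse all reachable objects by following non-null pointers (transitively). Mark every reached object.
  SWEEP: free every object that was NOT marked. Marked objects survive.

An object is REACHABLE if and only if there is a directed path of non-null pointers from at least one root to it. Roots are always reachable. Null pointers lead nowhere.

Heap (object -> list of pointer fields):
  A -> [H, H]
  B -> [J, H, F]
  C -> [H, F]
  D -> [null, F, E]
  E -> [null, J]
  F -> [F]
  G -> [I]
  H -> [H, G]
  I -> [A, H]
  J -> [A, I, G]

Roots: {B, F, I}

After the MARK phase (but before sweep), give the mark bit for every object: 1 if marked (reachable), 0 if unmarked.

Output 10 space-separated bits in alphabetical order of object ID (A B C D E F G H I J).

Answer: 1 1 0 0 0 1 1 1 1 1

Derivation:
Roots: B F I
Mark B: refs=J H F, marked=B
Mark F: refs=F, marked=B F
Mark I: refs=A H, marked=B F I
Mark J: refs=A I G, marked=B F I J
Mark H: refs=H G, marked=B F H I J
Mark A: refs=H H, marked=A B F H I J
Mark G: refs=I, marked=A B F G H I J
Unmarked (collected): C D E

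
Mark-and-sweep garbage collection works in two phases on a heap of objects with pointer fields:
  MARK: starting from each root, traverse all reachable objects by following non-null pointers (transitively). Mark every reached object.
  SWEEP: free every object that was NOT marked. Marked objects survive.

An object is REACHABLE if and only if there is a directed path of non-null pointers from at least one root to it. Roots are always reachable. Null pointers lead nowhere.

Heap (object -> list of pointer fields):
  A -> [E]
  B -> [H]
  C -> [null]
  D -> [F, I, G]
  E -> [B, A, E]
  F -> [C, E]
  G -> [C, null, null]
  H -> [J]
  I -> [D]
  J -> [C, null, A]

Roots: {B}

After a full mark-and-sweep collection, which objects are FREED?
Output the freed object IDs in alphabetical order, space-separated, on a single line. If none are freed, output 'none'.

Answer: D F G I

Derivation:
Roots: B
Mark B: refs=H, marked=B
Mark H: refs=J, marked=B H
Mark J: refs=C null A, marked=B H J
Mark C: refs=null, marked=B C H J
Mark A: refs=E, marked=A B C H J
Mark E: refs=B A E, marked=A B C E H J
Unmarked (collected): D F G I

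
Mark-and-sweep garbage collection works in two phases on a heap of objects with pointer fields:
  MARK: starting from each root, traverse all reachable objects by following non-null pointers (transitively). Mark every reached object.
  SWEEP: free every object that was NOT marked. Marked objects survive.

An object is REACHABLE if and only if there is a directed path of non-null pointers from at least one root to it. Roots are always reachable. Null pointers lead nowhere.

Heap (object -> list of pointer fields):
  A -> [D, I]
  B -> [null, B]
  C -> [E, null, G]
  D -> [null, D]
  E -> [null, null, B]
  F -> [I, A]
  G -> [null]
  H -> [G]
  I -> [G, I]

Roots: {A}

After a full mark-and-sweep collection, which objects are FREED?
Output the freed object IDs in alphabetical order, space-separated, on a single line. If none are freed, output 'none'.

Answer: B C E F H

Derivation:
Roots: A
Mark A: refs=D I, marked=A
Mark D: refs=null D, marked=A D
Mark I: refs=G I, marked=A D I
Mark G: refs=null, marked=A D G I
Unmarked (collected): B C E F H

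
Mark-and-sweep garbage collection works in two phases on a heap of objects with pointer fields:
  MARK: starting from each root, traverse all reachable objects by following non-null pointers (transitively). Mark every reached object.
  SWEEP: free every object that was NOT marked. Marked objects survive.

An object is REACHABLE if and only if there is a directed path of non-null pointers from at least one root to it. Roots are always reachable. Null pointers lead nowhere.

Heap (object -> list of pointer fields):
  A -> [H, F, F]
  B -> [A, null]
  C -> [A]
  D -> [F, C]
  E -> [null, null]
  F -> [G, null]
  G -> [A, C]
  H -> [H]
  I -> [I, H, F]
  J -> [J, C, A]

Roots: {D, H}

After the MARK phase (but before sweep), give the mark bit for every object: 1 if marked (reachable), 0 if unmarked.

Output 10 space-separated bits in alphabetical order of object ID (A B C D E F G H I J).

Roots: D H
Mark D: refs=F C, marked=D
Mark H: refs=H, marked=D H
Mark F: refs=G null, marked=D F H
Mark C: refs=A, marked=C D F H
Mark G: refs=A C, marked=C D F G H
Mark A: refs=H F F, marked=A C D F G H
Unmarked (collected): B E I J

Answer: 1 0 1 1 0 1 1 1 0 0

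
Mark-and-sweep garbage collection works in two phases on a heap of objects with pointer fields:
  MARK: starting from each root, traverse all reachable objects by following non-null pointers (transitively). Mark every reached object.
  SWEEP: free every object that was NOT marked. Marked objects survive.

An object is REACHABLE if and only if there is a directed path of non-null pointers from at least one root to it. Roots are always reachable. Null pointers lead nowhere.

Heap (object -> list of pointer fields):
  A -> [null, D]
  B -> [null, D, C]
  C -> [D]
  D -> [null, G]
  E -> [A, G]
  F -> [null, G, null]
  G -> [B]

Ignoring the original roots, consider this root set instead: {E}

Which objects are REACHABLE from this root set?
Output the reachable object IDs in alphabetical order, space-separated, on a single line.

Answer: A B C D E G

Derivation:
Roots: E
Mark E: refs=A G, marked=E
Mark A: refs=null D, marked=A E
Mark G: refs=B, marked=A E G
Mark D: refs=null G, marked=A D E G
Mark B: refs=null D C, marked=A B D E G
Mark C: refs=D, marked=A B C D E G
Unmarked (collected): F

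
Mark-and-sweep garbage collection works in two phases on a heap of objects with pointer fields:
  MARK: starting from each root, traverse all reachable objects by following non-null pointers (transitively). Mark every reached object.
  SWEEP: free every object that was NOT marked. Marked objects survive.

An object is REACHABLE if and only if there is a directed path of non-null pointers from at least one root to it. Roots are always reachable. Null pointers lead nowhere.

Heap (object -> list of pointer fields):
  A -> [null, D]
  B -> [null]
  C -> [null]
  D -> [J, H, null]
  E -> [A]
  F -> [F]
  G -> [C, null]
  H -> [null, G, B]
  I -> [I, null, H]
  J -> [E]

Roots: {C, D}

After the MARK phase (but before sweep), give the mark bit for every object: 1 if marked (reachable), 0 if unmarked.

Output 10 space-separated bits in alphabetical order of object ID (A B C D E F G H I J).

Answer: 1 1 1 1 1 0 1 1 0 1

Derivation:
Roots: C D
Mark C: refs=null, marked=C
Mark D: refs=J H null, marked=C D
Mark J: refs=E, marked=C D J
Mark H: refs=null G B, marked=C D H J
Mark E: refs=A, marked=C D E H J
Mark G: refs=C null, marked=C D E G H J
Mark B: refs=null, marked=B C D E G H J
Mark A: refs=null D, marked=A B C D E G H J
Unmarked (collected): F I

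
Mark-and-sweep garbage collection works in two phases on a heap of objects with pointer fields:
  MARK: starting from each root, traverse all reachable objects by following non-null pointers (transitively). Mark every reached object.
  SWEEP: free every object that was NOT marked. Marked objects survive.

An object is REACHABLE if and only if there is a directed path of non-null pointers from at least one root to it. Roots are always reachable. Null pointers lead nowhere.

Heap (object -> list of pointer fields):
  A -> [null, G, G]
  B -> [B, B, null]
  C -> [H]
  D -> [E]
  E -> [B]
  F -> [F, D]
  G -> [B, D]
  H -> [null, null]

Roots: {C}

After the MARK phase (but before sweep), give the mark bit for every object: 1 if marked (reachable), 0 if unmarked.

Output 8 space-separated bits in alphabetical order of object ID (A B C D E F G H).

Answer: 0 0 1 0 0 0 0 1

Derivation:
Roots: C
Mark C: refs=H, marked=C
Mark H: refs=null null, marked=C H
Unmarked (collected): A B D E F G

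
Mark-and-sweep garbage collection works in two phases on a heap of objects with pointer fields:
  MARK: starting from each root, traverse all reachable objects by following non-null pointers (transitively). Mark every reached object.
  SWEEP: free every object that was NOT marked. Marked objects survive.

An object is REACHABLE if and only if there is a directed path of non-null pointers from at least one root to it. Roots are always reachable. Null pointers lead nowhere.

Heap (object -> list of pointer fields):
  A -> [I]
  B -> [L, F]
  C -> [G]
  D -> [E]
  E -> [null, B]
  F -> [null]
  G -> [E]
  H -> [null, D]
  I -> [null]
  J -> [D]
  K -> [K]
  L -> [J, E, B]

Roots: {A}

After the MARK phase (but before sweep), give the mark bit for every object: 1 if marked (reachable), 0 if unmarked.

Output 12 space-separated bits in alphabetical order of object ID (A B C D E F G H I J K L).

Roots: A
Mark A: refs=I, marked=A
Mark I: refs=null, marked=A I
Unmarked (collected): B C D E F G H J K L

Answer: 1 0 0 0 0 0 0 0 1 0 0 0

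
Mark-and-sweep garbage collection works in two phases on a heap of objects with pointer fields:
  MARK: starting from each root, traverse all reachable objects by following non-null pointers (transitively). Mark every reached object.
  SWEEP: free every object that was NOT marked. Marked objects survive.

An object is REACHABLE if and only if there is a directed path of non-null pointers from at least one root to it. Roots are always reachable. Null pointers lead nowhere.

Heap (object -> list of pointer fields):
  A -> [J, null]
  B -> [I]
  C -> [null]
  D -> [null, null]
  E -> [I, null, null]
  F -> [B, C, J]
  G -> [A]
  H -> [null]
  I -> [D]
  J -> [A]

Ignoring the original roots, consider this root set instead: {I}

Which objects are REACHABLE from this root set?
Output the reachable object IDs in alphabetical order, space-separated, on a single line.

Roots: I
Mark I: refs=D, marked=I
Mark D: refs=null null, marked=D I
Unmarked (collected): A B C E F G H J

Answer: D I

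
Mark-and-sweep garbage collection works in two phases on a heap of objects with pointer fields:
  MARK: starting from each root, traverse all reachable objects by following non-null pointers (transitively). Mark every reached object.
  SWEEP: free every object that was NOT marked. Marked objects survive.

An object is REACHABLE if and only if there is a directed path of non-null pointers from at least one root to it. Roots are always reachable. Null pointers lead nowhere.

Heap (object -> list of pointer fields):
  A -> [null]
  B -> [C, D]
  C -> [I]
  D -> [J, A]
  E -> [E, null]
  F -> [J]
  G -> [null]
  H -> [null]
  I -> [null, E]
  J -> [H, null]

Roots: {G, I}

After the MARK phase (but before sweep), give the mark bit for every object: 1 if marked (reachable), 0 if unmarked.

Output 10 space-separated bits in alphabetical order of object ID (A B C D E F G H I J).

Answer: 0 0 0 0 1 0 1 0 1 0

Derivation:
Roots: G I
Mark G: refs=null, marked=G
Mark I: refs=null E, marked=G I
Mark E: refs=E null, marked=E G I
Unmarked (collected): A B C D F H J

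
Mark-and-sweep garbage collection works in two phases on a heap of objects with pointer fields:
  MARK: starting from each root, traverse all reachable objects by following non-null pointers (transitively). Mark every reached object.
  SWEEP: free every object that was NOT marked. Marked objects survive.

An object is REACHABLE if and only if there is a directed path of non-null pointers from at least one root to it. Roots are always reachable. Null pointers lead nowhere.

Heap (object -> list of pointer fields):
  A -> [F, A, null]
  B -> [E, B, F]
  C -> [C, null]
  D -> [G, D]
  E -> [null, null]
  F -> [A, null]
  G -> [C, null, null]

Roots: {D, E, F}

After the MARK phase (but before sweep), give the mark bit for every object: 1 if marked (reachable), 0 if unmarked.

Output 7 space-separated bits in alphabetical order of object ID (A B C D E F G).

Roots: D E F
Mark D: refs=G D, marked=D
Mark E: refs=null null, marked=D E
Mark F: refs=A null, marked=D E F
Mark G: refs=C null null, marked=D E F G
Mark A: refs=F A null, marked=A D E F G
Mark C: refs=C null, marked=A C D E F G
Unmarked (collected): B

Answer: 1 0 1 1 1 1 1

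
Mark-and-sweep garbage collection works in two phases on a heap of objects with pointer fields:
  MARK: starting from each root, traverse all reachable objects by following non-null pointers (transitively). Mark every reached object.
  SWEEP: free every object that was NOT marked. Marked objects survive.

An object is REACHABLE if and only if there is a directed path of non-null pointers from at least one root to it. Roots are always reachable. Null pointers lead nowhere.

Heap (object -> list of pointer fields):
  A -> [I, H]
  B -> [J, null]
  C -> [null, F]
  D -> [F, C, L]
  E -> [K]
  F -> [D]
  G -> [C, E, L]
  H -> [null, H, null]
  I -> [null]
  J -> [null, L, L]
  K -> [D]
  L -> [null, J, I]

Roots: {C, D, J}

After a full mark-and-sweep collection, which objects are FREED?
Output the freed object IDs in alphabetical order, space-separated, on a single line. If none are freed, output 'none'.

Roots: C D J
Mark C: refs=null F, marked=C
Mark D: refs=F C L, marked=C D
Mark J: refs=null L L, marked=C D J
Mark F: refs=D, marked=C D F J
Mark L: refs=null J I, marked=C D F J L
Mark I: refs=null, marked=C D F I J L
Unmarked (collected): A B E G H K

Answer: A B E G H K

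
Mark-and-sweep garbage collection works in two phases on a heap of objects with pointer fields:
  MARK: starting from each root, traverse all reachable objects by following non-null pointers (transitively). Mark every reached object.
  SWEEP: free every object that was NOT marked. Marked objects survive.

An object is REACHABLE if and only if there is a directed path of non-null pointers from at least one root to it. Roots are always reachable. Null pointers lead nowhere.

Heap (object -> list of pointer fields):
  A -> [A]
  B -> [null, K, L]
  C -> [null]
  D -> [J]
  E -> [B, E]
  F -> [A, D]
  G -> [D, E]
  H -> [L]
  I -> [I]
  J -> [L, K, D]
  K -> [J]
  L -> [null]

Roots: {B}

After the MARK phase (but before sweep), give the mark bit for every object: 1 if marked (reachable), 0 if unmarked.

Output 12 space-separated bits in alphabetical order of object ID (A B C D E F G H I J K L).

Answer: 0 1 0 1 0 0 0 0 0 1 1 1

Derivation:
Roots: B
Mark B: refs=null K L, marked=B
Mark K: refs=J, marked=B K
Mark L: refs=null, marked=B K L
Mark J: refs=L K D, marked=B J K L
Mark D: refs=J, marked=B D J K L
Unmarked (collected): A C E F G H I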